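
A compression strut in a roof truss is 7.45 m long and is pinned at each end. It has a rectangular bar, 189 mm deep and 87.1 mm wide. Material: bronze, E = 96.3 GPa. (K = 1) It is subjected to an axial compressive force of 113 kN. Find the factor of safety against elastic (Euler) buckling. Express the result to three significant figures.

n ≈ 1.58

Buckling occurs about the weak axis: I_min = h·b³/12 with b = 87.1 mm (the shorter side).
I_min = 189×87.1³/12 = 1.041×10^7 mm⁴
I = 1.041×10^7 mm⁴ = 1.041×10^-5 m⁴
Effective length L_e = K·L = 1 × 7.45 = 7.450 m
P_cr = π²EI / L_e² = π² × 96.3×10⁹ × 1.041×10^-5 / 7.450² = 1.782×10^5 N
Factor of safety n = P_cr / P = 178.22 / 113 = 1.58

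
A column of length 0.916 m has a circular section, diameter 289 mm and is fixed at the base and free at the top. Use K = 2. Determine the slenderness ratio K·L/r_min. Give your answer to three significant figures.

For a solid circle r = d/4 = 289/4 = 72.25 mm
L_e = K·L = 2 × 0.916 m = 1.832 m = 1832.0 mm
λ = L_e / r_min = 1832.0 / 72.25 = 25.4

λ ≈ 25.4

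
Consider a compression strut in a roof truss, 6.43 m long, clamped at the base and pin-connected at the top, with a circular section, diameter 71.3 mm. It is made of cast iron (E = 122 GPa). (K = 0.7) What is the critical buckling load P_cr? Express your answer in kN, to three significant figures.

I = πd⁴/64 = π×71.3⁴/64 = 1.269×10^6 mm⁴
I = 1.269×10^6 mm⁴ = 1.269×10^-6 m⁴
Effective length L_e = K·L = 0.7 × 6.43 = 4.501 m
P_cr = π²EI / L_e² = π² × 122×10⁹ × 1.269×10^-6 / 4.501² = 7.540×10^4 N

P_cr ≈ 75.4 kN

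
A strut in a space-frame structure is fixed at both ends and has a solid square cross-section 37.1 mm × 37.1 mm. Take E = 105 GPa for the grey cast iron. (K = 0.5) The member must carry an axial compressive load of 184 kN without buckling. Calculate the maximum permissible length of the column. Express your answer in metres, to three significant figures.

L_max ≈ 1.89 m

I = a⁴/12 = 37.1⁴/12 = 1.579×10^5 mm⁴
I = 1.579×10^-7 m⁴
At the buckling limit P_cr = P = 1.840×10^5 N
From P_cr = π²EI/(K·L)²:  L = (1/K)·√(π²EI/P_cr) = (1/0.5)·√(π²×1.05×10^11×1.579×10^-7/1.840×10^5)
L = 1.89 m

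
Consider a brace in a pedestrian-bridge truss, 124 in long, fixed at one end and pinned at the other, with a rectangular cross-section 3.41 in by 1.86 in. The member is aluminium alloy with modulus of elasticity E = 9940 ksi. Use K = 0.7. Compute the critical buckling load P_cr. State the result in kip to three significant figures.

P_cr ≈ 23.8 kip

Buckling occurs about the weak axis: I_min = h·b³/12 with b = 1.86 in (the shorter side).
I_min = 3.41×1.86³/12 = 1.829 in⁴
Effective length L_e = K·L = 0.7 × 124 = 86.80 in
P_cr = π²EI / L_e² = π² × 9940×10³ × 1.829 / 86.80² = 2.381×10^4 lb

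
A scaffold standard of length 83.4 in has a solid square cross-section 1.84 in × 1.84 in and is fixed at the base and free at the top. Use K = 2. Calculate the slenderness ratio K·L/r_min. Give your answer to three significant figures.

λ ≈ 314

For a square r = a/√12 = 1.84/√12 = 0.5312 in
L_e = K·L = 2 × 83.4 = 166.8 in
λ = L_e / r_min = 166.80 / 0.5312 = 314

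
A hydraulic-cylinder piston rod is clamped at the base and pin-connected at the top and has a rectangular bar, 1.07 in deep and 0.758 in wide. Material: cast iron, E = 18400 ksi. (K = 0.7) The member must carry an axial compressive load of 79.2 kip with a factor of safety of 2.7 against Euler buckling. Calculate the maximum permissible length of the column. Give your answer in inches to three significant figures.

L_max ≈ 8.20 in

Buckling occurs about the weak axis: I_min = h·b³/12 with b = 0.758 in (the shorter side).
I_min = 1.07×0.758³/12 = 3.883×10^-2 in⁴
Required critical load P_cr = n·P = 2.7 × 79.2 = 213.8 kip = 2.138×10^5 lb
From P_cr = π²EI/(K·L)²:  L = (1/K)·√(π²EI/P_cr) = (1/0.7)·√(π²×1.84×10^7×3.883×10^-2/2.138×10^5)
L = 8.20 in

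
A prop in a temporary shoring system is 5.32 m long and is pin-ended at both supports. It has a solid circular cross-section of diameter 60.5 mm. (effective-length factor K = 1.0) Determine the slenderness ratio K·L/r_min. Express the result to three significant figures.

For a solid circle r = d/4 = 60.5/4 = 15.12 mm
L_e = K·L = 1 × 5.32 m = 5.320 m = 5320.0 mm
λ = L_e / r_min = 5320.0 / 15.12 = 352

λ ≈ 352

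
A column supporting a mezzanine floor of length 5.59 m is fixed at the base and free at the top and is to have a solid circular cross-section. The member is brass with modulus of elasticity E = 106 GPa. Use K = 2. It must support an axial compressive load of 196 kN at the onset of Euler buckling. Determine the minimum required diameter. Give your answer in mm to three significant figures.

L_e = K·L = 2 × 5.59 = 11.18 m
Required I = P_cr·L_e²/(π²E) = 1.960×10^5 × 11.18² / (π² × 1.06×10^11) = 2.342×10^-5 m⁴
I_req = 2.342×10^7 mm⁴
Solid circle: I = πd⁴/64  ⇒  d = (64I/π)^(1/4) = (64×2.342×10^7/π)^(1/4) = 148 mm

d ≈ 148 mm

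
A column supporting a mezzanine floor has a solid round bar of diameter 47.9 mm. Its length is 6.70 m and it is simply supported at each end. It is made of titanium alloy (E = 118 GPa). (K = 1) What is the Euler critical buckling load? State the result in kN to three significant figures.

P_cr ≈ 6.70 kN

I = πd⁴/64 = π×47.9⁴/64 = 2.584×10^5 mm⁴
I = 2.584×10^5 mm⁴ = 2.584×10^-7 m⁴
Effective length L_e = K·L = 1 × 6.70 = 6.700 m
P_cr = π²EI / L_e² = π² × 118×10⁹ × 2.584×10^-7 / 6.700² = 6.704×10^3 N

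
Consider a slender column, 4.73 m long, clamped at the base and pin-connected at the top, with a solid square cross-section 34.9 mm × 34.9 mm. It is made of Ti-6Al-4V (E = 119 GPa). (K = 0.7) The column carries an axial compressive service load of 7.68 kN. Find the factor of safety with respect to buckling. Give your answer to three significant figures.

n ≈ 1.72

I = a⁴/12 = 34.9⁴/12 = 1.236×10^5 mm⁴
I = 1.236×10^5 mm⁴ = 1.236×10^-7 m⁴
Effective length L_e = K·L = 0.7 × 4.73 = 3.311 m
P_cr = π²EI / L_e² = π² × 119×10⁹ × 1.236×10^-7 / 3.311² = 1.324×10^4 N
Factor of safety n = P_cr / P = 13.245 / 7.68 = 1.72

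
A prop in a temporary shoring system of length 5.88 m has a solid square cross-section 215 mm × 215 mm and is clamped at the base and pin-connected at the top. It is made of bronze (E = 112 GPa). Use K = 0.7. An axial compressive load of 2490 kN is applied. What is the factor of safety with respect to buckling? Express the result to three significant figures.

n ≈ 4.67

I = a⁴/12 = 215⁴/12 = 1.781×10^8 mm⁴
I = 1.781×10^8 mm⁴ = 1.781×10^-4 m⁴
Effective length L_e = K·L = 0.7 × 5.88 = 4.116 m
P_cr = π²EI / L_e² = π² × 112×10⁹ × 1.781×10^-4 / 4.116² = 1.162×10^7 N
Factor of safety n = P_cr / P = 11618 / 2490 = 4.67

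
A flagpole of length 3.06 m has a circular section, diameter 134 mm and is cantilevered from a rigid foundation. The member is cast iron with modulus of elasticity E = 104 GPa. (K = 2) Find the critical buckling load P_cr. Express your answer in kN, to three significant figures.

I = πd⁴/64 = π×134⁴/64 = 1.583×10^7 mm⁴
I = 1.583×10^7 mm⁴ = 1.583×10^-5 m⁴
Effective length L_e = K·L = 2 × 3.06 = 6.120 m
P_cr = π²EI / L_e² = π² × 104×10⁹ × 1.583×10^-5 / 6.120² = 4.337×10^5 N

P_cr ≈ 434 kN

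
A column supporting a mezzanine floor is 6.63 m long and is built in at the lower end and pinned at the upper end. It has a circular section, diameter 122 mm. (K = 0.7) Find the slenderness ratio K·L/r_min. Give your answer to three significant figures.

λ ≈ 152

For a solid circle r = d/4 = 122/4 = 30.50 mm
L_e = K·L = 0.7 × 6.63 m = 4.641 m = 4641.0 mm
λ = L_e / r_min = 4641.0 / 30.50 = 152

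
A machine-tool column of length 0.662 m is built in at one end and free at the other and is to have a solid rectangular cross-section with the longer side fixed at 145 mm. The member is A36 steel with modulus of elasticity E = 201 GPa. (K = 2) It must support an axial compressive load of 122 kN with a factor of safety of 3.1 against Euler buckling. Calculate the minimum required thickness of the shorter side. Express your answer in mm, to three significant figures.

Required P_cr = n·P = 3.1 × 122 = 378.2 kN
L_e = K·L = 2 × 0.662 = 1.324 m
Required I = P_cr·L_e²/(π²E) = 3.782×10^5 × 1.324² / (π² × 2.01×10^11) = 3.342×10^-7 m⁴
I_req = 3.342×10^5 mm⁴
Rectangle, weak axis: I_min = h·b³/12 with h = 145 mm fixed  ⇒  b = (12I/h)^(1/3) = 30.2 mm

b ≈ 30.2 mm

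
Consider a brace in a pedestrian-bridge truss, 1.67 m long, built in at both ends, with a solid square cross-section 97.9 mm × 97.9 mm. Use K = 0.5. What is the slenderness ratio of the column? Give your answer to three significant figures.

I = a⁴/12 = 97.9⁴/12 = 7.655×10^6 mm⁴
A = 9.584×10^3 mm²;  r_min = √(I/A) = √(7.655×10^6/9.584×10^3) = 28.26 mm
L_e = K·L = 0.5 × 1.67 m = 0.8350 m = 835.00 mm
λ = L_e / r_min = 835.00 / 28.26 = 29.5

λ ≈ 29.5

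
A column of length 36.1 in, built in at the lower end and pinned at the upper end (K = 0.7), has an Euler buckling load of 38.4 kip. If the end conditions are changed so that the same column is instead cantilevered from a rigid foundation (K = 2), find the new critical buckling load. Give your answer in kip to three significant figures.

P_cr ∝ 1/K², so P_cr,new = P_cr,old × (K_old/K_new)² = 38.4 × (0.7/2)²
= 38.4 × 0.1225 = 4.70 kip

P_cr ≈ 4.70 kip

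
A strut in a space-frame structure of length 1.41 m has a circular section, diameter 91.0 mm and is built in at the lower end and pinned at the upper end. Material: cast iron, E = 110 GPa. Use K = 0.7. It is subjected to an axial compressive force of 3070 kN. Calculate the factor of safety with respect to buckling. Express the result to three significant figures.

n ≈ 1.22

I = πd⁴/64 = π×91.0⁴/64 = 3.366×10^6 mm⁴
I = 3.366×10^6 mm⁴ = 3.366×10^-6 m⁴
Effective length L_e = K·L = 0.7 × 1.41 = 0.9870 m
P_cr = π²EI / L_e² = π² × 110×10⁹ × 3.366×10^-6 / 0.9870² = 3.751×10^6 N
Factor of safety n = P_cr / P = 3751.4 / 3070 = 1.22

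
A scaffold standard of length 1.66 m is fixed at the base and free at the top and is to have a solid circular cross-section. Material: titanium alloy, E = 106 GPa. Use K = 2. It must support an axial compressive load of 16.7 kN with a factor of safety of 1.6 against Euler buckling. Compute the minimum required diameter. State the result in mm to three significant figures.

Required P_cr = n·P = 1.6 × 16.7 = 26.72 kN
L_e = K·L = 2 × 1.66 = 3.320 m
Required I = P_cr·L_e²/(π²E) = 2.672×10^4 × 3.320² / (π² × 1.06×10^11) = 2.815×10^-7 m⁴
I_req = 2.815×10^5 mm⁴
Solid circle: I = πd⁴/64  ⇒  d = (64I/π)^(1/4) = (64×2.815×10^5/π)^(1/4) = 48.9 mm

d ≈ 48.9 mm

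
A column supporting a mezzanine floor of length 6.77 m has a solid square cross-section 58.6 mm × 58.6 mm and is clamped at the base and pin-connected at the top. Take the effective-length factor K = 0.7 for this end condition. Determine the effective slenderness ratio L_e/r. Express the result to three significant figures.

λ ≈ 280

For a square r = a/√12 = 58.6/√12 = 16.92 mm
L_e = K·L = 0.7 × 6.77 m = 4.739 m = 4739.0 mm
λ = L_e / r_min = 4739.0 / 16.92 = 280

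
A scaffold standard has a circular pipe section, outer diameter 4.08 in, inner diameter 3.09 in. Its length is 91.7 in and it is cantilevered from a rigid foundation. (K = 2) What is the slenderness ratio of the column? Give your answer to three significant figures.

λ ≈ 143

d_o = 4.08 in, d_i = 3.09 in
I = π(d_o⁴ − d_i⁴)/64 = π(4.08⁴ − 3.090⁴)/64 = 9.127 in⁴
A = 5.575 in²;  r_min = √(I/A) = √(9.127/5.575) = 1.280 in
L_e = K·L = 2 × 91.7 = 183.4 in
λ = L_e / r_min = 183.40 / 1.280 = 143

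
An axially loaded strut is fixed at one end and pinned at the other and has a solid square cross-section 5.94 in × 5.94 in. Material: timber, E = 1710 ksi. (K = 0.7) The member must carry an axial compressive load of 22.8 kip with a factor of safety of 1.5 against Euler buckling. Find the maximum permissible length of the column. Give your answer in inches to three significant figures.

L_max ≈ 323 in

I = a⁴/12 = 5.94⁴/12 = 103.7 in⁴
Required critical load P_cr = n·P = 1.5 × 22.8 = 34.20 kip = 3.420×10^4 lb
From P_cr = π²EI/(K·L)²:  L = (1/K)·√(π²EI/P_cr) = (1/0.7)·√(π²×1.71×10^6×103.7/3.420×10^4)
L = 323 in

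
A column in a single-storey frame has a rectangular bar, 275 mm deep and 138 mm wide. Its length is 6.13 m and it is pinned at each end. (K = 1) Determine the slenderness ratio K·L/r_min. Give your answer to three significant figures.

Buckling occurs about the weak axis: I_min = h·b³/12 with b = 138 mm (the shorter side).
I_min = 275×138³/12 = 6.023×10^7 mm⁴
A = 3.795×10^4 mm²;  r_min = √(I/A) = √(6.023×10^7/3.795×10^4) = 39.84 mm
L_e = K·L = 1 × 6.13 m = 6.130 m = 6130.0 mm
λ = L_e / r_min = 6130.0 / 39.84 = 154

λ ≈ 154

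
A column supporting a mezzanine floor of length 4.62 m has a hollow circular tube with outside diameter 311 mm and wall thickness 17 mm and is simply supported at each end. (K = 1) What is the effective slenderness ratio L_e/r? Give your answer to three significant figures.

λ ≈ 44.4

Inner diameter d_i = 311 − 2×17 = 277.0 mm
I = π(d_o⁴ − d_i⁴)/64 = π(311⁴ − 277.0⁴)/64 = 1.702×10^8 mm⁴
A = 1.570×10^4 mm²;  r_min = √(I/A) = √(1.702×10^8/1.570×10^4) = 104.1 mm
L_e = K·L = 1 × 4.62 m = 4.620 m = 4620.0 mm
λ = L_e / r_min = 4620.0 / 104.1 = 44.4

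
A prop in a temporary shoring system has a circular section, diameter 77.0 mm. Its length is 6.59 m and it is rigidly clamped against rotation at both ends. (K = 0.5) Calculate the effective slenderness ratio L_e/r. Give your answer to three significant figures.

λ ≈ 171

I = πd⁴/64 = π×77.0⁴/64 = 1.726×10^6 mm⁴
A = 4.657×10^3 mm²;  r_min = √(I/A) = √(1.726×10^6/4.657×10^3) = 19.25 mm
L_e = K·L = 0.5 × 6.59 m = 3.295 m = 3295.0 mm
λ = L_e / r_min = 3295.0 / 19.25 = 171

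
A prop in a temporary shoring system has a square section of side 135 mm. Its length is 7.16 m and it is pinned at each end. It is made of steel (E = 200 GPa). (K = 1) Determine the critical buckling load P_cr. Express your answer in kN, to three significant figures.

I = a⁴/12 = 135⁴/12 = 2.768×10^7 mm⁴
I = 2.768×10^7 mm⁴ = 2.768×10^-5 m⁴
Effective length L_e = K·L = 1 × 7.16 = 7.160 m
P_cr = π²EI / L_e² = π² × 200×10⁹ × 2.768×10^-5 / 7.160² = 1.066×10^6 N

P_cr ≈ 1070 kN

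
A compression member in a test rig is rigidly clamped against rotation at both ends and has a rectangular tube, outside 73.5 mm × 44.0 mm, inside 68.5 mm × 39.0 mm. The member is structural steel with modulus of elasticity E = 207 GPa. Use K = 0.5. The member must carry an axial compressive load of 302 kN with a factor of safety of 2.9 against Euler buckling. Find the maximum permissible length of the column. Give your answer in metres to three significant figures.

Weak-axis I_min = (h_o·b_o³ − h_i·b_i³)/12 with b_o = 44.0, b_i = 39.00 mm (shorter outer/inner sides).
I_min = (73.5×44.0³ − 68.50×39.00³)/12 = 1.831×10^5 mm⁴
I = 1.831×10^-7 m⁴
Required critical load P_cr = n·P = 2.9 × 302 = 875.8 kN = 8.758×10^5 N
From P_cr = π²EI/(K·L)²:  L = (1/K)·√(π²EI/P_cr) = (1/0.5)·√(π²×2.07×10^11×1.831×10^-7/8.758×10^5)
L = 1.31 m

L_max ≈ 1.31 m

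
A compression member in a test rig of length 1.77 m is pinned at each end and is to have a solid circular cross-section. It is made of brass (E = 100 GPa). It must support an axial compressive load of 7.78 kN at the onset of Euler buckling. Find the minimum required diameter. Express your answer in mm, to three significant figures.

L_e = K·L = 1 × 1.77 = 1.770 m
Required I = P_cr·L_e²/(π²E) = 7.780×10^3 × 1.770² / (π² × 1.00×10^11) = 2.470×10^-8 m⁴
I_req = 2.470×10^4 mm⁴
Solid circle: I = πd⁴/64  ⇒  d = (64I/π)^(1/4) = (64×2.470×10^4/π)^(1/4) = 26.6 mm

d ≈ 26.6 mm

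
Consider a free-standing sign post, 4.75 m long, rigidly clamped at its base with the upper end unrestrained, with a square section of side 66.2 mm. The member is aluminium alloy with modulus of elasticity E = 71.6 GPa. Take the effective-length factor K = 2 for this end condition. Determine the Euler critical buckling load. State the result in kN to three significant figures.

I = a⁴/12 = 66.2⁴/12 = 1.600×10^6 mm⁴
I = 1.600×10^6 mm⁴ = 1.600×10^-6 m⁴
Effective length L_e = K·L = 2 × 4.75 = 9.500 m
P_cr = π²EI / L_e² = π² × 71.6×10⁹ × 1.600×10^-6 / 9.500² = 1.253×10^4 N

P_cr ≈ 12.5 kN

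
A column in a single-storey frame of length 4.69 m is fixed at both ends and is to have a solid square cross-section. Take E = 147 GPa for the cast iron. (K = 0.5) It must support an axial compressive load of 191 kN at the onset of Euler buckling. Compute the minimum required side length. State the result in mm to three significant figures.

L_e = K·L = 0.5 × 4.69 = 2.345 m
Required I = P_cr·L_e²/(π²E) = 1.910×10^5 × 2.345² / (π² × 1.47×10^11) = 7.239×10^-7 m⁴
I_req = 7.239×10^5 mm⁴
Solid square: I = a⁴/12  ⇒  a = (12I)^(1/4) = (12×7.239×10^5)^(1/4) = 54.3 mm

a ≈ 54.3 mm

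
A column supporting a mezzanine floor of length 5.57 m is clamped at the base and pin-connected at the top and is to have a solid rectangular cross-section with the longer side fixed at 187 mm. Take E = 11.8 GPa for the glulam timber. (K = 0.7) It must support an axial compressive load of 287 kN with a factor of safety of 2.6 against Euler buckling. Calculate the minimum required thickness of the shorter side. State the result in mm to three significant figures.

Required P_cr = n·P = 2.6 × 287 = 746.2 kN
L_e = K·L = 0.7 × 5.57 = 3.899 m
Required I = P_cr·L_e²/(π²E) = 7.462×10^5 × 3.899² / (π² × 1.18×10^10) = 9.740×10^-5 m⁴
I_req = 9.740×10^7 mm⁴
Rectangle, weak axis: I_min = h·b³/12 with h = 187 mm fixed  ⇒  b = (12I/h)^(1/3) = 184 mm

b ≈ 184 mm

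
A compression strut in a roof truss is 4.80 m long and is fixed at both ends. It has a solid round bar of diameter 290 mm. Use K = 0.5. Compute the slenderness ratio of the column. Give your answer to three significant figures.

λ ≈ 33.1

For a solid circle r = d/4 = 290/4 = 72.50 mm
L_e = K·L = 0.5 × 4.80 m = 2.400 m = 2400.0 mm
λ = L_e / r_min = 2400.0 / 72.50 = 33.1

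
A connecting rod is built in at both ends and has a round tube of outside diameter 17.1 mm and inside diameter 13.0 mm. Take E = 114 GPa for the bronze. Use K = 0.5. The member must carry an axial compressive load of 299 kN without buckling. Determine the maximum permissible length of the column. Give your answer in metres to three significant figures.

d_o = 17.1 mm, d_i = 13.0 mm
I = π(d_o⁴ − d_i⁴)/64 = π(17.1⁴ − 13.00⁴)/64 = 2.795×10^3 mm⁴
I = 2.795×10^-9 m⁴
At the buckling limit P_cr = P = 2.990×10^5 N
From P_cr = π²EI/(K·L)²:  L = (1/K)·√(π²EI/P_cr) = (1/0.5)·√(π²×1.14×10^11×2.795×10^-9/2.990×10^5)
L = 0.205 m

L_max ≈ 0.205 m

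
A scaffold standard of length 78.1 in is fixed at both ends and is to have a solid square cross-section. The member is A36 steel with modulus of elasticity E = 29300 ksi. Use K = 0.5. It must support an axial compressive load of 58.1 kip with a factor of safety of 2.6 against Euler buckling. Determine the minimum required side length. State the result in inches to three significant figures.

Required P_cr = n·P = 2.6 × 58.1 = 151.1 kip
L_e = K·L = 0.5 × 78.1 = 39.05 in
Required I = P_cr·L_e²/(π²E) = 1.511×10^5 × 39.05² / (π² × 2.93×10^7) = 0.7966 in⁴
Solid square: I = a⁴/12  ⇒  a = (12I)^(1/4) = (12×0.7966)^(1/4) = 1.76 in

a ≈ 1.76 in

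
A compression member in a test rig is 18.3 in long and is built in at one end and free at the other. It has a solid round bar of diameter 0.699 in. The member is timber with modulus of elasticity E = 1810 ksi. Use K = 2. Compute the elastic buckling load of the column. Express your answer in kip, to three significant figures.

I = πd⁴/64 = π×0.699⁴/64 = 1.172×10^-2 in⁴
Effective length L_e = K·L = 2 × 18.3 = 36.60 in
P_cr = π²EI / L_e² = π² × 1810×10³ × 1.172×10^-2 / 36.60² = 156.3 lb

P_cr ≈ 0.156 kip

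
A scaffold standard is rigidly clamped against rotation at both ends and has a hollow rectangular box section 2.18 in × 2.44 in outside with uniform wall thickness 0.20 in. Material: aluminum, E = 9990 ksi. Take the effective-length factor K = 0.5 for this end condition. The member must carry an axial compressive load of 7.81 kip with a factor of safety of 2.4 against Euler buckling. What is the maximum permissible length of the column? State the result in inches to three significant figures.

L_max ≈ 155 in

Inner dimensions: h_i = 2.44 − 2×0.20 = 2.040 in, b_i = 2.18 − 2×0.20 = 1.780 in
Weak-axis I_min = (h_o·b_o³ − h_i·b_i³)/12 with b_o = 2.18, b_i = 1.780 in (shorter outer/inner sides).
I_min = (2.44×2.18³ − 2.040×1.780³)/12 = 1.148 in⁴
Required critical load P_cr = n·P = 2.4 × 7.81 = 18.74 kip = 1.874×10^4 lb
From P_cr = π²EI/(K·L)²:  L = (1/K)·√(π²EI/P_cr) = (1/0.5)·√(π²×9.99×10^6×1.148/1.874×10^4)
L = 155 in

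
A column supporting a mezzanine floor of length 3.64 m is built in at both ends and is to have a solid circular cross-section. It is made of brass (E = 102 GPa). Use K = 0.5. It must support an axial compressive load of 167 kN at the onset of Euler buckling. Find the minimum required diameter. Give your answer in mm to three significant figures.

L_e = K·L = 0.5 × 3.64 = 1.820 m
Required I = P_cr·L_e²/(π²E) = 1.670×10^5 × 1.820² / (π² × 1.02×10^11) = 5.495×10^-7 m⁴
I_req = 5.495×10^5 mm⁴
Solid circle: I = πd⁴/64  ⇒  d = (64I/π)^(1/4) = (64×5.495×10^5/π)^(1/4) = 57.8 mm

d ≈ 57.8 mm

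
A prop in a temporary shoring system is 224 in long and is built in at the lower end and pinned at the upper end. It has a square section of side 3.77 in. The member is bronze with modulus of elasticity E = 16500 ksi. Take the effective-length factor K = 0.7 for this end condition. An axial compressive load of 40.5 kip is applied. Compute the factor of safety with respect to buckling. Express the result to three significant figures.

I = a⁴/12 = 3.77⁴/12 = 16.83 in⁴
Effective length L_e = K·L = 0.7 × 224 = 156.8 in
P_cr = π²EI / L_e² = π² × 16500×10³ × 16.83 / 156.8² = 1.115×10^5 lb
Factor of safety n = P_cr / P = 111.50 / 40.5 = 2.75

n ≈ 2.75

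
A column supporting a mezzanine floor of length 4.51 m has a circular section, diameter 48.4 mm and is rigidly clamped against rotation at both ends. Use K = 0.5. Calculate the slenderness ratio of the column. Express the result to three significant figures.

λ ≈ 186

For a solid circle r = d/4 = 48.4/4 = 12.10 mm
L_e = K·L = 0.5 × 4.51 m = 2.255 m = 2255.0 mm
λ = L_e / r_min = 2255.0 / 12.10 = 186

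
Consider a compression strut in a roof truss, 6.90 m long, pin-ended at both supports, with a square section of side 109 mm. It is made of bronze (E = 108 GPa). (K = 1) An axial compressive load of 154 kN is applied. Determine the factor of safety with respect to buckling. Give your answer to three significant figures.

n ≈ 1.71

I = a⁴/12 = 109⁴/12 = 1.176×10^7 mm⁴
I = 1.176×10^7 mm⁴ = 1.176×10^-5 m⁴
Effective length L_e = K·L = 1 × 6.90 = 6.900 m
P_cr = π²EI / L_e² = π² × 108×10⁹ × 1.176×10^-5 / 6.900² = 2.634×10^5 N
Factor of safety n = P_cr / P = 263.36 / 154 = 1.71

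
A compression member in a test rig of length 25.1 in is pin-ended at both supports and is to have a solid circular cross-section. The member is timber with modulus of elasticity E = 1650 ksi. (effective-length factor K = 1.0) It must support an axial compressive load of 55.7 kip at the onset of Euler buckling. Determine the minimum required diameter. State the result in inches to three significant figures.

L_e = K·L = 1 × 25.1 = 25.10 in
Required I = P_cr·L_e²/(π²E) = 5.570×10^4 × 25.10² / (π² × 1.65×10^6) = 2.155 in⁴
Solid circle: I = πd⁴/64  ⇒  d = (64I/π)^(1/4) = (64×2.155/π)^(1/4) = 2.57 in

d ≈ 2.57 in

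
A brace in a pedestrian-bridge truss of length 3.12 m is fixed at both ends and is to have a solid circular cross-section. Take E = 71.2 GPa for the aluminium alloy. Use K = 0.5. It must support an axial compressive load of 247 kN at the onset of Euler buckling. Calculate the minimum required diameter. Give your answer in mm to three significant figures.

L_e = K·L = 0.5 × 3.12 = 1.560 m
Required I = P_cr·L_e²/(π²E) = 2.470×10^5 × 1.560² / (π² × 7.12×10^10) = 8.554×10^-7 m⁴
I_req = 8.554×10^5 mm⁴
Solid circle: I = πd⁴/64  ⇒  d = (64I/π)^(1/4) = (64×8.554×10^5/π)^(1/4) = 64.6 mm

d ≈ 64.6 mm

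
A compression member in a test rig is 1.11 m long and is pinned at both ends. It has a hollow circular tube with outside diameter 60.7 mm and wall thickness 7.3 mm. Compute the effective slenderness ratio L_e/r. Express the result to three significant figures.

λ ≈ 58.3

Inner diameter d_i = 60.7 − 2×7.3 = 46.10 mm
I = π(d_o⁴ − d_i⁴)/64 = π(60.7⁴ − 46.10⁴)/64 = 4.447×10^5 mm⁴
A = 1.225×10^3 mm²;  r_min = √(I/A) = √(4.447×10^5/1.225×10^3) = 19.06 mm
L_e = K·L = 1 × 1.11 m = 1.110 m = 1110.0 mm
λ = L_e / r_min = 1110.0 / 19.06 = 58.3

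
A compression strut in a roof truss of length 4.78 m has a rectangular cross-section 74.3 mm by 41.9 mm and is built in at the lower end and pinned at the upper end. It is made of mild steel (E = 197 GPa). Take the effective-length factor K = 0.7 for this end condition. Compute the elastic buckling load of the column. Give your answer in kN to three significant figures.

P_cr ≈ 79.1 kN

Buckling occurs about the weak axis: I_min = h·b³/12 with b = 41.9 mm (the shorter side).
I_min = 74.3×41.9³/12 = 4.555×10^5 mm⁴
I = 4.555×10^5 mm⁴ = 4.555×10^-7 m⁴
Effective length L_e = K·L = 0.7 × 4.78 = 3.346 m
P_cr = π²EI / L_e² = π² × 197×10⁹ × 4.555×10^-7 / 3.346² = 7.910×10^4 N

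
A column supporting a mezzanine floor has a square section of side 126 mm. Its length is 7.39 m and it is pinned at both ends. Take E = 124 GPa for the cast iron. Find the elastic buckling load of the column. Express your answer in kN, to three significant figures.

I = a⁴/12 = 126⁴/12 = 2.100×10^7 mm⁴
I = 2.100×10^7 mm⁴ = 2.100×10^-5 m⁴
Effective length L_e = K·L = 1 × 7.39 = 7.390 m
P_cr = π²EI / L_e² = π² × 124×10⁹ × 2.100×10^-5 / 7.390² = 4.707×10^5 N

P_cr ≈ 471 kN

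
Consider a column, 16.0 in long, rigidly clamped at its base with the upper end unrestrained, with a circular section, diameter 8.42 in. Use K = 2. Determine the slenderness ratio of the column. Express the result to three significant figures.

λ ≈ 15.2

I = πd⁴/64 = π×8.42⁴/64 = 246.7 in⁴
A = 55.68 in²;  r_min = √(I/A) = √(246.7/55.68) = 2.105 in
L_e = K·L = 2 × 16.0 = 32.00 in
λ = L_e / r_min = 32.000 / 2.105 = 15.2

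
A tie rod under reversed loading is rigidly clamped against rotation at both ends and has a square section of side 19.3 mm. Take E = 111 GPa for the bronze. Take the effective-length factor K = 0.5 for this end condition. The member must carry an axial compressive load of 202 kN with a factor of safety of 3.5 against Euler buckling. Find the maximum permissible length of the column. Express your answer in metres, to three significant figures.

L_max ≈ 0.268 m

I = a⁴/12 = 19.3⁴/12 = 1.156×10^4 mm⁴
I = 1.156×10^-8 m⁴
Required critical load P_cr = n·P = 3.5 × 202 = 707.0 kN = 7.070×10^5 N
From P_cr = π²EI/(K·L)²:  L = (1/K)·√(π²EI/P_cr) = (1/0.5)·√(π²×1.11×10^11×1.156×10^-8/7.070×10^5)
L = 0.268 m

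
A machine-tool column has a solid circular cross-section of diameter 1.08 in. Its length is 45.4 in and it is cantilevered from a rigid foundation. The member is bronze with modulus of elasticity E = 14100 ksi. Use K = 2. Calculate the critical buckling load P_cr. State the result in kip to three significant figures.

P_cr ≈ 1.13 kip

I = πd⁴/64 = π×1.08⁴/64 = 6.678×10^-2 in⁴
Effective length L_e = K·L = 2 × 45.4 = 90.80 in
P_cr = π²EI / L_e² = π² × 14100×10³ × 6.678×10^-2 / 90.80² = 1.127×10^3 lb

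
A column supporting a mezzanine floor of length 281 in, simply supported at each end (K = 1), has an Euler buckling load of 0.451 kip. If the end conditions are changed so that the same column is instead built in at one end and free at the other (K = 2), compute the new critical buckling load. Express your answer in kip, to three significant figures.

P_cr ≈ 0.113 kip

P_cr ∝ 1/K², so P_cr,new = P_cr,old × (K_old/K_new)² = 0.451 × (1/2)²
= 0.451 × 0.2500 = 0.113 kip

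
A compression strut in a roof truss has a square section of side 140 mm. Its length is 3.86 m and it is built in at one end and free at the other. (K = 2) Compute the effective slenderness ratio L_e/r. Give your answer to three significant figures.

For a square r = a/√12 = 140/√12 = 40.41 mm
L_e = K·L = 2 × 3.86 m = 7.720 m = 7720.0 mm
λ = L_e / r_min = 7720.0 / 40.41 = 191

λ ≈ 191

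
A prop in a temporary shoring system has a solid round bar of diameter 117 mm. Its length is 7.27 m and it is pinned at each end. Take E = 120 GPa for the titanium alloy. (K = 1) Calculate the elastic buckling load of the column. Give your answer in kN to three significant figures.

I = πd⁴/64 = π×117⁴/64 = 9.198×10^6 mm⁴
I = 9.198×10^6 mm⁴ = 9.198×10^-6 m⁴
Effective length L_e = K·L = 1 × 7.27 = 7.270 m
P_cr = π²EI / L_e² = π² × 120×10⁹ × 9.198×10^-6 / 7.270² = 2.061×10^5 N

P_cr ≈ 206 kN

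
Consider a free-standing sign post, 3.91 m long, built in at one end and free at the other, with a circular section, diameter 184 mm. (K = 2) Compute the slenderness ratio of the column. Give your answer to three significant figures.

I = πd⁴/64 = π×184⁴/64 = 5.627×10^7 mm⁴
A = 2.659×10^4 mm²;  r_min = √(I/A) = √(5.627×10^7/2.659×10^4) = 46.00 mm
L_e = K·L = 2 × 3.91 m = 7.820 m = 7820.0 mm
λ = L_e / r_min = 7820.0 / 46.00 = 170

λ ≈ 170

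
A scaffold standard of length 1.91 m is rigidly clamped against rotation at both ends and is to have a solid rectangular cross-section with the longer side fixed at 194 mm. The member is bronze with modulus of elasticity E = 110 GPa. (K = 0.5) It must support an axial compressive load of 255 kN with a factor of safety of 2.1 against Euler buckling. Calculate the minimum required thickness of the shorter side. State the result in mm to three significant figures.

b ≈ 30.3 mm

Required P_cr = n·P = 2.1 × 255 = 535.5 kN
L_e = K·L = 0.5 × 1.91 = 0.9550 m
Required I = P_cr·L_e²/(π²E) = 5.355×10^5 × 0.9550² / (π² × 1.10×10^11) = 4.499×10^-7 m⁴
I_req = 4.499×10^5 mm⁴
Rectangle, weak axis: I_min = h·b³/12 with h = 194 mm fixed  ⇒  b = (12I/h)^(1/3) = 30.3 mm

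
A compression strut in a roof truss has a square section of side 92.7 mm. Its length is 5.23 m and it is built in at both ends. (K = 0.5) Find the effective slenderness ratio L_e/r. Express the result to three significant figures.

λ ≈ 97.7

For a square r = a/√12 = 92.7/√12 = 26.76 mm
L_e = K·L = 0.5 × 5.23 m = 2.615 m = 2615.0 mm
λ = L_e / r_min = 2615.0 / 26.76 = 97.7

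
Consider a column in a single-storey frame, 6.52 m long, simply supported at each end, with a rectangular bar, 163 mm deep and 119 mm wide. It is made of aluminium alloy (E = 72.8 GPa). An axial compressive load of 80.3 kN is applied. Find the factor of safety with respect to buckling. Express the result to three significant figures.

Buckling occurs about the weak axis: I_min = h·b³/12 with b = 119 mm (the shorter side).
I_min = 163×119³/12 = 2.289×10^7 mm⁴
I = 2.289×10^7 mm⁴ = 2.289×10^-5 m⁴
Effective length L_e = K·L = 1 × 6.52 = 6.520 m
P_cr = π²EI / L_e² = π² × 72.8×10⁹ × 2.289×10^-5 / 6.520² = 3.869×10^5 N
Factor of safety n = P_cr / P = 386.89 / 80.3 = 4.82

n ≈ 4.82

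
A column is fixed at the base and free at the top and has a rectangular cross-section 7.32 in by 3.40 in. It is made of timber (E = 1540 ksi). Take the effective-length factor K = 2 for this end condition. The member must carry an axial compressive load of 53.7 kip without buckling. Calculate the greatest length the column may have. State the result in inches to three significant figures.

L_max ≈ 41.2 in

Buckling occurs about the weak axis: I_min = h·b³/12 with b = 3.40 in (the shorter side).
I_min = 7.32×3.40³/12 = 23.98 in⁴
At the buckling limit P_cr = P = 5.370×10^4 lb
From P_cr = π²EI/(K·L)²:  L = (1/K)·√(π²EI/P_cr) = (1/2)·√(π²×1.54×10^6×23.98/5.370×10^4)
L = 41.2 in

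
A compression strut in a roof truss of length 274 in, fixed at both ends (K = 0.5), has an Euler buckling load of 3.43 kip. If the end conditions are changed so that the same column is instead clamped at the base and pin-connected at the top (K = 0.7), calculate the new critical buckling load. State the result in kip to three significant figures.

P_cr ≈ 1.75 kip

P_cr ∝ 1/K², so P_cr,new = P_cr,old × (K_old/K_new)² = 3.43 × (0.5/0.7)²
= 3.43 × 0.5102 = 1.75 kip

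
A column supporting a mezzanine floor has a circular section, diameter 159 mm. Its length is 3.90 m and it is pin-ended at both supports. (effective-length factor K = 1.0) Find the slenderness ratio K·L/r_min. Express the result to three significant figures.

I = πd⁴/64 = π×159⁴/64 = 3.137×10^7 mm⁴
A = 1.986×10^4 mm²;  r_min = √(I/A) = √(3.137×10^7/1.986×10^4) = 39.75 mm
L_e = K·L = 1 × 3.90 m = 3.900 m = 3900.0 mm
λ = L_e / r_min = 3900.0 / 39.75 = 98.1

λ ≈ 98.1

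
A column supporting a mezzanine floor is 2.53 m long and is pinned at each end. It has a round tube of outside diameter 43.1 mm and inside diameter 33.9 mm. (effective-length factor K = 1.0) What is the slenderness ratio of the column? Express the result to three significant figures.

d_o = 43.1 mm, d_i = 33.9 mm
I = π(d_o⁴ − d_i⁴)/64 = π(43.1⁴ − 33.90⁴)/64 = 1.046×10^5 mm⁴
A = 556.4 mm²;  r_min = √(I/A) = √(1.046×10^5/556.4) = 13.71 mm
L_e = K·L = 1 × 2.53 m = 2.530 m = 2530.0 mm
λ = L_e / r_min = 2530.0 / 13.71 = 185

λ ≈ 185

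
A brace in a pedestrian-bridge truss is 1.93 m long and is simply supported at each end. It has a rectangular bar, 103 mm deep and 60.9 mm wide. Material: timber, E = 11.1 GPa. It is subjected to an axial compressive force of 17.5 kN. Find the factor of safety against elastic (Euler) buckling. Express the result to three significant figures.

n ≈ 3.26

Buckling occurs about the weak axis: I_min = h·b³/12 with b = 60.9 mm (the shorter side).
I_min = 103×60.9³/12 = 1.939×10^6 mm⁴
I = 1.939×10^6 mm⁴ = 1.939×10^-6 m⁴
Effective length L_e = K·L = 1 × 1.93 = 1.930 m
P_cr = π²EI / L_e² = π² × 11.1×10⁹ × 1.939×10^-6 / 1.930² = 5.702×10^4 N
Factor of safety n = P_cr / P = 57.019 / 17.5 = 3.26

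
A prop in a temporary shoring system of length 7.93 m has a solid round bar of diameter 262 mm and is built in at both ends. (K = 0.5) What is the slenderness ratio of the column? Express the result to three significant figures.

For a solid circle r = d/4 = 262/4 = 65.50 mm
L_e = K·L = 0.5 × 7.93 m = 3.965 m = 3965.0 mm
λ = L_e / r_min = 3965.0 / 65.50 = 60.5

λ ≈ 60.5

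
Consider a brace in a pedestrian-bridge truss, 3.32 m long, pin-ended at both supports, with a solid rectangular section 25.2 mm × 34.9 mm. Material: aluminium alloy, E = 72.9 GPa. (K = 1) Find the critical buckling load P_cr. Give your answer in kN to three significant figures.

Buckling occurs about the weak axis: I_min = h·b³/12 with b = 25.2 mm (the shorter side).
I_min = 34.9×25.2³/12 = 4.654×10^4 mm⁴
I = 4.654×10^4 mm⁴ = 4.654×10^-8 m⁴
Effective length L_e = K·L = 1 × 3.32 = 3.320 m
P_cr = π²EI / L_e² = π² × 72.9×10⁹ × 4.654×10^-8 / 3.320² = 3.038×10^3 N

P_cr ≈ 3.04 kN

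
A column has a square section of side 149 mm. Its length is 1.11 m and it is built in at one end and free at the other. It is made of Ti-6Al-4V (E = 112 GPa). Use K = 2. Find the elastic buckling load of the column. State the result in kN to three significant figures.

P_cr ≈ 9210 kN

I = a⁴/12 = 149⁴/12 = 4.107×10^7 mm⁴
I = 4.107×10^7 mm⁴ = 4.107×10^-5 m⁴
Effective length L_e = K·L = 2 × 1.11 = 2.220 m
P_cr = π²EI / L_e² = π² × 112×10⁹ × 4.107×10^-5 / 2.220² = 9.212×10^6 N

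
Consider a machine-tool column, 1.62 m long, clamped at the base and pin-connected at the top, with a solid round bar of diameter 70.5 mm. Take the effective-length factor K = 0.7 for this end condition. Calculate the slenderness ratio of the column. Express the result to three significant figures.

λ ≈ 64.3

I = πd⁴/64 = π×70.5⁴/64 = 1.213×10^6 mm⁴
A = 3.904×10^3 mm²;  r_min = √(I/A) = √(1.213×10^6/3.904×10^3) = 17.62 mm
L_e = K·L = 0.7 × 1.62 m = 1.134 m = 1134.0 mm
λ = L_e / r_min = 1134.0 / 17.62 = 64.3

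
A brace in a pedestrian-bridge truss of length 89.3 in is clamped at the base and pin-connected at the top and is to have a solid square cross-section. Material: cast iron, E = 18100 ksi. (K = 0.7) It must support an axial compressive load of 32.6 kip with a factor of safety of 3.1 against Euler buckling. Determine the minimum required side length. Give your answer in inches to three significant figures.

Required P_cr = n·P = 3.1 × 32.6 = 101.1 kip
L_e = K·L = 0.7 × 89.3 = 62.51 in
Required I = P_cr·L_e²/(π²E) = 1.011×10^5 × 62.51² / (π² × 1.81×10^7) = 2.211 in⁴
Solid square: I = a⁴/12  ⇒  a = (12I)^(1/4) = (12×2.211)^(1/4) = 2.27 in

a ≈ 2.27 in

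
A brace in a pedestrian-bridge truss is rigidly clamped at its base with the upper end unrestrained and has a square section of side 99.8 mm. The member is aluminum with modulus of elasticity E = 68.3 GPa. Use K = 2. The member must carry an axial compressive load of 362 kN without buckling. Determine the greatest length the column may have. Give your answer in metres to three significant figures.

I = a⁴/12 = 99.8⁴/12 = 8.267×10^6 mm⁴
I = 8.267×10^-6 m⁴
At the buckling limit P_cr = P = 3.620×10^5 N
From P_cr = π²EI/(K·L)²:  L = (1/K)·√(π²EI/P_cr) = (1/2)·√(π²×6.83×10^10×8.267×10^-6/3.620×10^5)
L = 1.96 m

L_max ≈ 1.96 m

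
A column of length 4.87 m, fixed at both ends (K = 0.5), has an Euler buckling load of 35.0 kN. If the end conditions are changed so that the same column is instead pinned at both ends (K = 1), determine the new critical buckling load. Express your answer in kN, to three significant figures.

P_cr ∝ 1/K², so P_cr,new = P_cr,old × (K_old/K_new)² = 35.0 × (0.5/1)²
= 35.0 × 0.2500 = 8.75 kN

P_cr ≈ 8.75 kN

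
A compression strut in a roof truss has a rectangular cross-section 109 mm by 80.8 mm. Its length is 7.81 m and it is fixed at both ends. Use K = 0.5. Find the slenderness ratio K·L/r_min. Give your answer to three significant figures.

λ ≈ 167

For a rectangle r_min = b/√12 = 80.8/√12 = 23.32 mm
L_e = K·L = 0.5 × 7.81 m = 3.905 m = 3905.0 mm
λ = L_e / r_min = 3905.0 / 23.32 = 167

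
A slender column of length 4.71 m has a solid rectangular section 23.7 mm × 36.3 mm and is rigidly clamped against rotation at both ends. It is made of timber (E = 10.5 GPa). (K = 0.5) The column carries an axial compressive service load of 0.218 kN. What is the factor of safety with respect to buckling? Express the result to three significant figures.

Buckling occurs about the weak axis: I_min = h·b³/12 with b = 23.7 mm (the shorter side).
I_min = 36.3×23.7³/12 = 4.027×10^4 mm⁴
I = 4.027×10^4 mm⁴ = 4.027×10^-8 m⁴
Effective length L_e = K·L = 0.5 × 4.71 = 2.355 m
P_cr = π²EI / L_e² = π² × 10.5×10⁹ × 4.027×10^-8 / 2.355² = 752.4 N
Factor of safety n = P_cr / P = 0.75245 / 0.218 = 3.45

n ≈ 3.45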